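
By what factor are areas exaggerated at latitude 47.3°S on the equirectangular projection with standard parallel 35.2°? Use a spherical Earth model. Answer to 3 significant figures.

1.20

With standard parallel φ₀ = 35.2°, the equirectangular projection gives x = Rλ cos φ₀, y = Rφ, so h = 1 and k = cos 35.2° / cos φ.
Areal scale = h·k = 1 × cos φ₀ / cos φ; at 47.3°, h = 1.000, k = 1.205, so h·k = 1.205.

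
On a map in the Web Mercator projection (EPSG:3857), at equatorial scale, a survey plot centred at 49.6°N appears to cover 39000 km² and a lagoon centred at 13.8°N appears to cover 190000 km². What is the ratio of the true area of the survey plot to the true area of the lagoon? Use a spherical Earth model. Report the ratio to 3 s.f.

0.0914

Since Mercator area scale is 1/cos²φ, the true area equals the apparent area multiplied by cos²φ.
True area of survey plot: 39000 × cos²(49.6°) = 39000 × 0.4201 = 16380 km².
True area of lagoon: 190000 × cos²(13.8°) = 190000 × 0.9431 = 179200 km².
Ratio = 16380 / 179200 ≈ 0.0914.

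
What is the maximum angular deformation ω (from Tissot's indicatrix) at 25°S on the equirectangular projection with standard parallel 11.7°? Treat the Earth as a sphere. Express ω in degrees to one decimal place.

4.4°

The equidistant cylindrical projection with φ₀ = 11.7° has h = 1 (meridians true) and k = cos φ₀ / cos φ along parallels.
At 25°: h = 1.000, k = 1.080; principal scales a = 1.080, b = 1.000.
sin(ω/2) = (a − b)/(a + b) = 0.08045/2.080 = 0.03867, so ω = 2 arcsin(0.03867) ≈ 4.4°.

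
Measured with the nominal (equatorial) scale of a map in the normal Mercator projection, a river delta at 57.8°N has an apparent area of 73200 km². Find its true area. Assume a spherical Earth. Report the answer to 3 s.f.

20800 km²

The Mercator projection is conformal; its linear scale factor is the same in every direction and equals sec φ = 1/cos φ.
Areal scale = k² = sec²φ = 1/cos²(57.8°) = 1/0.5329² = 3.522.
True area = apparent / (areal scale) = 73200 / 3.522 ≈ 20800 km².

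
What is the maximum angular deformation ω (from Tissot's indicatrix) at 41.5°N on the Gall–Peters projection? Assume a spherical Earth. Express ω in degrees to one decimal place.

6.6°

Gall–Peters is a cylindrical equal-area projection with standard parallels at ±45°. Cylindrical equal-area (φ₀ = 45°): h = cos φ / cos 45° along meridians, k = cos 45° / cos φ along parallels; h·k = 1.
At 41.5°: h = 1.059, k = 0.9441; principal scales a = 1.059, b = 0.9441.
sin(ω/2) = (a − b)/(a + b) = 0.1151/2.003 = 0.05743, so ω = 2 arcsin(0.05743) ≈ 6.6°.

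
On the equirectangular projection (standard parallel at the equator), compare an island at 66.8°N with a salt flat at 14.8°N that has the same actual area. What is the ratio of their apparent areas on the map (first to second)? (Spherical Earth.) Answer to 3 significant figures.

For the equirectangular projection with φ₀ = 0 (plate carrée), h = 1 along meridians and k = sec φ along parallels.
Areal scale at 66.8°: h·k = 1.000 × 2.538 = 2.538.
Areal scale at 14.8°: h·k = 1.000 × 1.034 = 1.034.
Ratio = 2.538/1.034 ≈ 2.45.

2.45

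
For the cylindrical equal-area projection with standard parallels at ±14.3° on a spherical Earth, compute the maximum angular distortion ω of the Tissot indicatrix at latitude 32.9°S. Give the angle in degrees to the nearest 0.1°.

A cylindrical equal-area projection with standard parallel φ₀ has meridian scale h = cos φ / cos φ₀ and parallel scale k = cos φ₀ / cos φ (so areas are preserved, h·k = 1).
At 32.9°: h = 0.8665, k = 1.154; principal scales a = 1.154, b = 0.8665.
sin(ω/2) = (a − b)/(a + b) = 0.2876/2.021 = 0.1424, so ω = 2 arcsin(0.1424) ≈ 16.4°.

16.4°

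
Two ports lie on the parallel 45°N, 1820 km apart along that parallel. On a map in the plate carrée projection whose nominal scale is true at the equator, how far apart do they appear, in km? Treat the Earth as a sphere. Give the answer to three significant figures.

2570 km

For the equirectangular projection with φ₀ = 0 (plate carrée), h = 1 along meridians and k = sec φ along parallels.
Along the parallel, k = sec 45° = 1/0.7071 = 1.414.
Map distance = 1820 × 1.414 ≈ 2570 km.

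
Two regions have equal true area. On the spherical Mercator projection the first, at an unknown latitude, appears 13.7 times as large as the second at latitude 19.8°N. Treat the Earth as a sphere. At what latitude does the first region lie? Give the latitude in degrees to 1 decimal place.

On Mercator, (apparent₁)/(apparent₂) = sec²φ₁ / sec²φ₂ when true areas are equal.
cos²φ₂ / cos²φ₁ = 13.7  ⇒  cos φ₁ = cos 19.8° / √13.7 = 0.9409/3.701 = 0.2542.
φ₁ = arccos(0.2542) ≈ 75.3°.

75.3°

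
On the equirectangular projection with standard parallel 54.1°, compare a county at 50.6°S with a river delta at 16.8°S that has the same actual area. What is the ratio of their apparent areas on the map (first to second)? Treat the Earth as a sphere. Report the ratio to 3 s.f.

With standard parallel φ₀ = 54.1°, the equirectangular projection gives x = Rλ cos φ₀, y = Rφ, so h = 1 and k = cos 54.1° / cos φ.
Areal scale at 50.6°: h·k = 1.000 × 0.9238 = 0.9238.
Areal scale at 16.8°: h·k = 1.000 × 0.6125 = 0.6125.
Ratio = 0.9238/0.6125 ≈ 1.51.

1.51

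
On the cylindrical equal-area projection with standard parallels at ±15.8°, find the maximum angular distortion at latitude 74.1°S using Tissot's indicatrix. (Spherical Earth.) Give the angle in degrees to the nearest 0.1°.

Cylindrical equal-area (φ₀ = 15.8°): h = cos φ / cos 15.8° along meridians, k = cos 15.8° / cos φ along parallels; h·k = 1.
At 74.1°: h = 0.2847, k = 3.512; principal scales a = 3.512, b = 0.2847.
sin(ω/2) = (a − b)/(a + b) = 3.228/3.797 = 0.8500, so ω = 2 arcsin(0.8500) ≈ 116.4°.

116.4°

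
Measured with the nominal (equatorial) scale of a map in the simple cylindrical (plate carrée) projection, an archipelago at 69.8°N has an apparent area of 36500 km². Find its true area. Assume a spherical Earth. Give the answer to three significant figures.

12600 km²

In the plate carrée (x = Rλ, y = Rφ), meridians are true-scale (h = 1) and parallels are stretched by k = sec φ.
Areal scale = h·k = 1 × sec φ; at 69.8°, h = 1.000, k = 2.896, so h·k = 2.896.
True area = apparent / (areal scale) = 36500 / 2.896 ≈ 12600 km².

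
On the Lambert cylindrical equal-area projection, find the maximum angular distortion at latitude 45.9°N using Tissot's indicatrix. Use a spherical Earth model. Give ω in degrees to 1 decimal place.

The Lambert cylindrical equal-area projection is the cylindrical equal-area projection with its standard parallel at the equator (φ₀ = 0). A cylindrical equal-area projection with standard parallel φ₀ has meridian scale h = cos φ / cos φ₀ and parallel scale k = cos φ₀ / cos φ (so areas are preserved, h·k = 1).
At 45.9°: h = 0.6959, k = 1.437; principal scales a = 1.437, b = 0.6959.
sin(ω/2) = (a − b)/(a + b) = 0.7410/2.133 = 0.3474, so ω = 2 arcsin(0.3474) ≈ 40.7°.

40.7°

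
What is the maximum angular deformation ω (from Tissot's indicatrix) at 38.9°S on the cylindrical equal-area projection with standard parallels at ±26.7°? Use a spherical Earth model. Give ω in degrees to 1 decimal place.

15.8°

A cylindrical equal-area projection with standard parallel φ₀ has meridian scale h = cos φ / cos φ₀ and parallel scale k = cos φ₀ / cos φ (so areas are preserved, h·k = 1).
At 38.9°: h = 0.8711, k = 1.148; principal scales a = 1.148, b = 0.8711.
sin(ω/2) = (a − b)/(a + b) = 0.2768/2.019 = 0.1371, so ω = 2 arcsin(0.1371) ≈ 15.8°.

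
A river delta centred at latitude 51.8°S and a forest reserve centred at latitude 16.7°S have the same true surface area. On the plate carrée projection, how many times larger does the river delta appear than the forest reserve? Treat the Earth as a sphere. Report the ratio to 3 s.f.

1.55

In the plate carrée (x = Rλ, y = Rφ), meridians are true-scale (h = 1) and parallels are stretched by k = sec φ.
Areal scale at 51.8°: h·k = 1.000 × 1.617 = 1.617.
Areal scale at 16.7°: h·k = 1.000 × 1.044 = 1.044.
Ratio = 1.617/1.044 ≈ 1.55.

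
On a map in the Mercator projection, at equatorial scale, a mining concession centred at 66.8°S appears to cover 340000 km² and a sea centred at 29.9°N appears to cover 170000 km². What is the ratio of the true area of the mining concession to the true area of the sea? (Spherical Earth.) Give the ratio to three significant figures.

0.413

On Mercator the areal scale is sec²φ, so true area = apparent × cos²φ.
True area of mining concession: 340000 × cos²(66.8°) = 340000 × 0.1552 = 52760 km².
True area of sea: 170000 × cos²(29.9°) = 170000 × 0.7515 = 127800 km².
Ratio = 52760 / 127800 ≈ 0.413.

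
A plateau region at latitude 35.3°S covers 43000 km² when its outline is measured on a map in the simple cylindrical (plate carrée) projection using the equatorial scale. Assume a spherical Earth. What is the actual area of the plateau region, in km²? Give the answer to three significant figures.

35100 km²

For the equirectangular projection with φ₀ = 0 (plate carrée), h = 1 along meridians and k = sec φ along parallels.
Areal scale = h·k = 1 × sec φ; at 35.3°, h = 1.000, k = 1.225, so h·k = 1.225.
True area = apparent / (areal scale) = 43000 / 1.225 ≈ 35100 km².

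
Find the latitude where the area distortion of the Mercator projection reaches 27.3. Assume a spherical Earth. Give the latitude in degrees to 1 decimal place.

79.0°

Mercator areal scale is sec²φ.
sec²φ = 27.3  ⇒  cos²φ = 0.03663  ⇒  cos φ = 0.1914.
φ = arccos(0.1914) ≈ 79.0°.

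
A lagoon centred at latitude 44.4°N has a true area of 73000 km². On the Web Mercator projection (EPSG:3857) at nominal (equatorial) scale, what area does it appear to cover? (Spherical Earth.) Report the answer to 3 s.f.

For Mercator, h = k = sec φ (a conformal cylindrical projection has a single point scale, 1/cos φ).
Areal scale = k² = sec²φ = 1/cos²(44.4°) = 1/0.7145² = 1.959.
Apparent area = 73000 × 1.959 ≈ 143000 km².

143000 km²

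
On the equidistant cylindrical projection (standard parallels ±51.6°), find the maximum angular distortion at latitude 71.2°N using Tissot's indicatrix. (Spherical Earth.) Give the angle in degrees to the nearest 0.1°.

The equidistant cylindrical projection with φ₀ = 51.6° has h = 1 (meridians true) and k = cos φ₀ / cos φ along parallels.
At 71.2°: h = 1.000, k = 1.927; principal scales a = 1.927, b = 1.000.
sin(ω/2) = (a − b)/(a + b) = 0.9274/2.927 = 0.3168, so ω = 2 arcsin(0.3168) ≈ 36.9°.

36.9°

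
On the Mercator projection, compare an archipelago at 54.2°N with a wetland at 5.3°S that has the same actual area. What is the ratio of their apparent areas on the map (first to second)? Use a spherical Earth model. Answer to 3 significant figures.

Mercator areal scale is sec²φ.
At 54.2°: sec²(54.2°) = 1/0.5850² = 2.922.
At 5.3°: sec²(5.3°) = 1/0.9957² = 1.009.
Ratio = 2.922/1.009 = cos²(5.3°)/cos²(54.2°) ≈ 2.90.

2.90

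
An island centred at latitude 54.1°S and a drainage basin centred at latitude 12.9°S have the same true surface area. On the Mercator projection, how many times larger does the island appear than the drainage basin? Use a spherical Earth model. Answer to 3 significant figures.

2.76

Mercator is conformal with k = sec φ, so areal scale = k² = sec²φ.
At 54.1°: sec²(54.1°) = 1/0.5864² = 2.908.
At 12.9°: sec²(12.9°) = 1/0.9748² = 1.052.
Ratio = 2.908/1.052 = cos²(12.9°)/cos²(54.1°) ≈ 2.76.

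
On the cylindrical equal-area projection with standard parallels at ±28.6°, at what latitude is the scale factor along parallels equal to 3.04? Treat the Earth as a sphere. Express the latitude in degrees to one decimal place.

73.2°

Cylindrical equal-area (φ₀ = 28.6°): h = cos φ / cos 28.6° along meridians, k = cos 28.6° / cos φ along parallels; h·k = 1.
k = cos φ₀ / cos φ = 3.04  ⇒  cos φ = cos 28.6° / 3.04 = 0.2888.
φ = arccos(0.2888) ≈ 73.2°.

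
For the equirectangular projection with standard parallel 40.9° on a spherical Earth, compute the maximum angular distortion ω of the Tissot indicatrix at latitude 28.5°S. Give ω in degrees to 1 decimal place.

8.6°

In the equirectangular projection with standard parallel φ₀ = 40.9° (x = Rλ cos φ₀, y = Rφ), meridians are true-scale (h = 1) and the parallel scale is k = cos φ₀ / cos φ.
At 28.5°: h = 1.000, k = 0.8601; principal scales a = 1.000, b = 0.8601.
sin(ω/2) = (a − b)/(a + b) = 0.1399/1.860 = 0.07522, so ω = 2 arcsin(0.07522) ≈ 8.6°.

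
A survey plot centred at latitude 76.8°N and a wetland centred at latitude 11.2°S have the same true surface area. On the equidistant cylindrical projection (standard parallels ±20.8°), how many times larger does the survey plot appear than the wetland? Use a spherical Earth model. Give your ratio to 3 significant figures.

4.30

The equidistant cylindrical projection with φ₀ = 20.8° has h = 1 (meridians true) and k = cos φ₀ / cos φ along parallels.
Areal scale at 76.8°: h·k = 1.000 × 4.094 = 4.094.
Areal scale at 11.2°: h·k = 1.000 × 0.9530 = 0.9530.
Ratio = 4.094/0.9530 ≈ 4.30.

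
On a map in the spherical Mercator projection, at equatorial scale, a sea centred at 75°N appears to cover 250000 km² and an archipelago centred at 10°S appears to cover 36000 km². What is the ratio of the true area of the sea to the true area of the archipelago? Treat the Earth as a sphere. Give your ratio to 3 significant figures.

0.480

On Mercator the areal scale is sec²φ, so true area = apparent × cos²φ.
True area of sea: 250000 × cos²(75°) = 250000 × 0.06699 = 16750 km².
True area of archipelago: 36000 × cos²(10°) = 36000 × 0.9698 = 34910 km².
Ratio = 16750 / 34910 ≈ 0.480.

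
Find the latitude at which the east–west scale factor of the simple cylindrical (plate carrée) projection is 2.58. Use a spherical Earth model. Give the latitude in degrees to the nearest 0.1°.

Plate carrée: h = 1, k = sec φ along parallels.
sec φ = 2.58  ⇒  cos φ = 0.3876  ⇒  φ ≈ 67.2°.

67.2°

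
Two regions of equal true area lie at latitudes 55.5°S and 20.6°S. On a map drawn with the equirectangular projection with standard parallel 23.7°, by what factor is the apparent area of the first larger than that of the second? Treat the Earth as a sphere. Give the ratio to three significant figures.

1.65

In the equirectangular projection with standard parallel φ₀ = 23.7° (x = Rλ cos φ₀, y = Rφ), meridians are true-scale (h = 1) and the parallel scale is k = cos φ₀ / cos φ.
Areal scale at 55.5°: h·k = 1.000 × 1.617 = 1.617.
Areal scale at 20.6°: h·k = 1.000 × 0.9782 = 0.9782.
Ratio = 1.617/0.9782 ≈ 1.65.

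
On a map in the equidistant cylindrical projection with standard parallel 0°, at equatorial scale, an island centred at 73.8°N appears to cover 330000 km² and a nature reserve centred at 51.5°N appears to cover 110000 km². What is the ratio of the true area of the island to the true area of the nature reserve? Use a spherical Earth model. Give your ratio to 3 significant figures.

1.34

Plate carrée has h = 1 and k = sec φ, giving areal scale sec φ; true area = (apparent area) · cos φ.
True area of island: 330000 × cos(73.8°) = 330000 × 0.2790 = 92070 km².
True area of nature reserve: 110000 × cos(51.5°) = 110000 × 0.6225 = 68480 km².
Ratio = 92070 / 68480 ≈ 1.34.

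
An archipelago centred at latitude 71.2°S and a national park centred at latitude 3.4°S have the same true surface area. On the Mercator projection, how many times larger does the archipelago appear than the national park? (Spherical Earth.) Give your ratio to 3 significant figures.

9.59

Mercator areal scale is sec²φ.
At 71.2°: sec²(71.2°) = 1/0.3223² = 9.629.
At 3.4°: sec²(3.4°) = 1/0.9982² = 1.004.
Ratio = 9.629/1.004 = cos²(3.4°)/cos²(71.2°) ≈ 9.59.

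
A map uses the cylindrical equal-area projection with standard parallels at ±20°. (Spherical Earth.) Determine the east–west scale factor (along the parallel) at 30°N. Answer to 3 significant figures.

Cylindrical equal-area (φ₀ = 20°): h = cos φ / cos 20° along meridians, k = cos 20° / cos φ along parallels; h·k = 1.
k = cos 20° / cos 30° = 0.9397/0.8660 = 1.085.

1.09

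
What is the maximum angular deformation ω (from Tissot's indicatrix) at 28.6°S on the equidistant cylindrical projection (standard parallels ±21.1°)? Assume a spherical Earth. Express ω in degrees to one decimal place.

The equidistant cylindrical projection with φ₀ = 21.1° has h = 1 (meridians true) and k = cos φ₀ / cos φ along parallels.
At 28.6°: h = 1.000, k = 1.063; principal scales a = 1.063, b = 1.000.
sin(ω/2) = (a − b)/(a + b) = 0.06261/2.063 = 0.03035, so ω = 2 arcsin(0.03035) ≈ 3.5°.

3.5°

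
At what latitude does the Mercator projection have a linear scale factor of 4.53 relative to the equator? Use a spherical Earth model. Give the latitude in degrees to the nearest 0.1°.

Mercator scale is k = sec φ = 1/cos φ.
1/cos φ = 4.53  ⇒  cos φ = 0.2208  ⇒  φ = arccos(0.2208) ≈ 77.2°.

77.2°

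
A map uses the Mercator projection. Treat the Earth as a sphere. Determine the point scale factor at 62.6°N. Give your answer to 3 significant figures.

For Mercator, h = k = sec φ (a conformal cylindrical projection has a single point scale, 1/cos φ).
k = 1/cos 62.6° = 1/0.4602 = 2.173.

2.17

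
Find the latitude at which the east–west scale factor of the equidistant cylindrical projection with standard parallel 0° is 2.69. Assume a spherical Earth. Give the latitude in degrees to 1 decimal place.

Plate carrée: h = 1, k = sec φ along parallels.
sec φ = 2.69  ⇒  cos φ = 0.3717  ⇒  φ ≈ 68.2°.

68.2°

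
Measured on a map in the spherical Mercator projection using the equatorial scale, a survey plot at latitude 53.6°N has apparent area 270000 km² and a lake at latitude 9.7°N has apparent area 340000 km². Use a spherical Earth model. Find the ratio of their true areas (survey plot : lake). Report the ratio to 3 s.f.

0.288

On Mercator the areal scale is sec²φ, so true area = apparent × cos²φ.
True area of survey plot: 270000 × cos²(53.6°) = 270000 × 0.3521 = 95080 km².
True area of lake: 340000 × cos²(9.7°) = 340000 × 0.9716 = 330300 km².
Ratio = 95080 / 330300 ≈ 0.288.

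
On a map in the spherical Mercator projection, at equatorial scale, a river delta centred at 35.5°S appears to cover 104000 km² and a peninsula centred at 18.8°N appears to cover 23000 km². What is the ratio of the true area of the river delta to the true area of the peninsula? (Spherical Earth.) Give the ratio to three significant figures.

3.34

On Mercator the areal scale is sec²φ, so true area = apparent × cos²φ.
True area of river delta: 104000 × cos²(35.5°) = 104000 × 0.6628 = 68930 km².
True area of peninsula: 23000 × cos²(18.8°) = 23000 × 0.8961 = 20610 km².
Ratio = 68930 / 20610 ≈ 3.34.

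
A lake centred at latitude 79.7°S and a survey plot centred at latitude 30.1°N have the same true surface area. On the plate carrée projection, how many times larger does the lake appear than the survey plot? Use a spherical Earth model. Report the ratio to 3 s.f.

4.84

For the equirectangular projection with φ₀ = 0 (plate carrée), h = 1 along meridians and k = sec φ along parallels.
Areal scale at 79.7°: h·k = 1.000 × 5.593 = 5.593.
Areal scale at 30.1°: h·k = 1.000 × 1.156 = 1.156.
Ratio = 5.593/1.156 ≈ 4.84.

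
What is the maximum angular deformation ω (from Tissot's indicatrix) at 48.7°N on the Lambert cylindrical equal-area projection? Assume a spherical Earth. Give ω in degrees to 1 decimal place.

46.3°

The Lambert cylindrical equal-area projection is the cylindrical equal-area projection with its standard parallel at the equator (φ₀ = 0). Cylindrical equal-area (φ₀ = 0°): h = cos φ / cos 0° along meridians, k = cos 0° / cos φ along parallels; h·k = 1.
At 48.7°: h = 0.6600, k = 1.515; principal scales a = 1.515, b = 0.6600.
sin(ω/2) = (a − b)/(a + b) = 0.8551/2.175 = 0.3931, so ω = 2 arcsin(0.3931) ≈ 46.3°.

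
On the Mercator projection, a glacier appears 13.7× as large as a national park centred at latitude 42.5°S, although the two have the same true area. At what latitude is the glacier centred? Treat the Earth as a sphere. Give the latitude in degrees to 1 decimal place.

78.5°

Mercator areal scale is sec²φ, so apparent-area ratio = sec²φ₁ / sec²φ₂ = cos²φ₂ / cos²φ₁.
cos²φ₂ / cos²φ₁ = 13.7  ⇒  cos φ₁ = cos 42.5° / √13.7 = 0.7373/3.701 = 0.1992.
φ₁ = arccos(0.1992) ≈ 78.5°.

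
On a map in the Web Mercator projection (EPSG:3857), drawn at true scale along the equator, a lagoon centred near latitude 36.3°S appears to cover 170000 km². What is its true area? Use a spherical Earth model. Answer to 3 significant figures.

110000 km²

For Mercator, h = k = sec φ (a conformal cylindrical projection has a single point scale, 1/cos φ).
Areal scale = k² = sec²φ = 1/cos²(36.3°) = 1/0.8059² = 1.540.
True area = apparent / (areal scale) = 170000 / 1.540 ≈ 110000 km².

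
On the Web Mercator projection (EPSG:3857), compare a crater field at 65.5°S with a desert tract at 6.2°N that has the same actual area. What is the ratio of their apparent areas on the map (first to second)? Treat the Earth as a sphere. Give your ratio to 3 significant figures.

Mercator areal scale is sec²φ.
At 65.5°: sec²(65.5°) = 1/0.4147² = 5.815.
At 6.2°: sec²(6.2°) = 1/0.9942² = 1.012.
Ratio = 5.815/1.012 = cos²(6.2°)/cos²(65.5°) ≈ 5.75.

5.75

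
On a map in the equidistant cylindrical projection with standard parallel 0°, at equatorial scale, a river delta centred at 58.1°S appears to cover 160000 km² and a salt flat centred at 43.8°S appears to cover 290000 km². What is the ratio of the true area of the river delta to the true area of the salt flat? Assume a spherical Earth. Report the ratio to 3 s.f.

0.404

On the plate carrée, areal scale = h·k = 1 × sec φ, so true area = apparent × cos φ.
True area of river delta: 160000 × cos(58.1°) = 160000 × 0.5284 = 84550 km².
True area of salt flat: 290000 × cos(43.8°) = 290000 × 0.7218 = 209300 km².
Ratio = 84550 / 209300 ≈ 0.404.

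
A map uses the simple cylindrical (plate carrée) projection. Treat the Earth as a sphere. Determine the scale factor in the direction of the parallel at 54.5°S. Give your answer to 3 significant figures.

For the equirectangular projection with φ₀ = 0 (plate carrée), h = 1 along meridians and k = sec φ along parallels.
k = 1/cos 54.5° = 1/0.5807 = 1.722.

1.72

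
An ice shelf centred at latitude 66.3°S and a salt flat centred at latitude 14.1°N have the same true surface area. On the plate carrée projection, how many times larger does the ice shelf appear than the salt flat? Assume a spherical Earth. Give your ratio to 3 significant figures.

Plate carrée maps x = Rλ, y = Rφ. The meridian scale is h = 1 and the parallel scale is k = 1/cos φ = sec φ.
Areal scale at 66.3°: h·k = 1.000 × 2.488 = 2.488.
Areal scale at 14.1°: h·k = 1.000 × 1.031 = 1.031.
Ratio = 2.488/1.031 ≈ 2.41.

2.41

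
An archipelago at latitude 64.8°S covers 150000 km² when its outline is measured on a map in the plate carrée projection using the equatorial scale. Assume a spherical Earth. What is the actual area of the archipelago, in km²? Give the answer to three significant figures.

Plate carrée maps x = Rλ, y = Rφ. The meridian scale is h = 1 and the parallel scale is k = 1/cos φ = sec φ.
Areal scale = h·k = 1 × sec φ; at 64.8°, h = 1.000, k = 2.349, so h·k = 2.349.
True area = apparent / (areal scale) = 150000 / 2.349 ≈ 63900 km².

63900 km²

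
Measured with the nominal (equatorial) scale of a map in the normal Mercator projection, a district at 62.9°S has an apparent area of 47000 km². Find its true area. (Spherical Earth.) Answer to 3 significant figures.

9750 km²

The Mercator projection is conformal; its linear scale factor is the same in every direction and equals sec φ = 1/cos φ.
Areal scale = k² = sec²φ = 1/cos²(62.9°) = 1/0.4555² = 4.819.
True area = apparent / (areal scale) = 47000 / 4.819 ≈ 9750 km².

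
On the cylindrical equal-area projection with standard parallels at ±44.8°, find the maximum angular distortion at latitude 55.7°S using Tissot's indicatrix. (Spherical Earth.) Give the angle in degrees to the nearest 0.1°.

Cylindrical equal-area (φ₀ = 44.8°): h = cos φ / cos 44.8° along meridians, k = cos 44.8° / cos φ along parallels; h·k = 1.
At 55.7°: h = 0.7942, k = 1.259; principal scales a = 1.259, b = 0.7942.
sin(ω/2) = (a − b)/(a + b) = 0.4650/2.053 = 0.2265, so ω = 2 arcsin(0.2265) ≈ 26.2°.

26.2°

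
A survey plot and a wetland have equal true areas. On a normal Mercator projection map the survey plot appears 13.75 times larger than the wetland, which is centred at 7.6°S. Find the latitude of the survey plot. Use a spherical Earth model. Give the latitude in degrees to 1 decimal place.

Mercator areal scale is sec²φ, so apparent-area ratio = sec²φ₁ / sec²φ₂ = cos²φ₂ / cos²φ₁.
cos²φ₂ / cos²φ₁ = 13.75  ⇒  cos φ₁ = cos 7.6° / √13.75 = 0.9912/3.708 = 0.2673.
φ₁ = arccos(0.2673) ≈ 74.5°.

74.5°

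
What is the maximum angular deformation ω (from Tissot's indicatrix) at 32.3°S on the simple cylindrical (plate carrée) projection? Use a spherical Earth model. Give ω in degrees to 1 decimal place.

9.6°

Plate carrée maps x = Rλ, y = Rφ. The meridian scale is h = 1 and the parallel scale is k = 1/cos φ = sec φ.
At 32.3°: h = 1.000, k = 1.183; principal scales a = 1.183, b = 1.000.
sin(ω/2) = (a − b)/(a + b) = 0.1831/2.183 = 0.08386, so ω = 2 arcsin(0.08386) ≈ 9.6°.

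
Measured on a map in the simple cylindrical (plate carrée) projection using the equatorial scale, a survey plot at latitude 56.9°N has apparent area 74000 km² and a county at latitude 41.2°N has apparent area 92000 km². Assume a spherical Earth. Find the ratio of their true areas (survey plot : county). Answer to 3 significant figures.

0.584

On the plate carrée, areal scale = h·k = 1 × sec φ, so true area = apparent × cos φ.
True area of survey plot: 74000 × cos(56.9°) = 74000 × 0.5461 = 40410 km².
True area of county: 92000 × cos(41.2°) = 92000 × 0.7524 = 69220 km².
Ratio = 40410 / 69220 ≈ 0.584.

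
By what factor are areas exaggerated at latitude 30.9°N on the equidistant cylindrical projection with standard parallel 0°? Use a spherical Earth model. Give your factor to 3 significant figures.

For the equirectangular projection with φ₀ = 0 (plate carrée), h = 1 along meridians and k = sec φ along parallels.
Areal scale = h·k = 1 × sec φ; at 30.9°, h = 1.000, k = 1.165, so h·k = 1.165.

1.17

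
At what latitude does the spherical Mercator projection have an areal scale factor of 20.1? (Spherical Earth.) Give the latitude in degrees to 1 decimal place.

77.1°

Mercator areal scale is sec²φ.
sec²φ = 20.1  ⇒  cos²φ = 0.04975  ⇒  cos φ = 0.2230.
φ = arccos(0.2230) ≈ 77.1°.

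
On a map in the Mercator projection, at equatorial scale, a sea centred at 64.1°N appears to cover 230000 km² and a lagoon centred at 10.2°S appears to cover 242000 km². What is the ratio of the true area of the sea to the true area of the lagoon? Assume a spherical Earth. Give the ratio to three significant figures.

On Mercator the areal scale is sec²φ, so true area = apparent × cos²φ.
True area of sea: 230000 × cos²(64.1°) = 230000 × 0.1908 = 43880 km².
True area of lagoon: 242000 × cos²(10.2°) = 242000 × 0.9686 = 234400 km².
Ratio = 43880 / 234400 ≈ 0.187.

0.187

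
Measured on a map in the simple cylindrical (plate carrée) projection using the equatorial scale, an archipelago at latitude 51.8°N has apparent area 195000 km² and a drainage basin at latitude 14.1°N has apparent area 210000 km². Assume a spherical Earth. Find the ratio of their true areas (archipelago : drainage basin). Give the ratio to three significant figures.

On the plate carrée, areal scale = h·k = 1 × sec φ, so true area = apparent × cos φ.
True area of archipelago: 195000 × cos(51.8°) = 195000 × 0.6184 = 120600 km².
True area of drainage basin: 210000 × cos(14.1°) = 210000 × 0.9699 = 203700 km².
Ratio = 120600 / 203700 ≈ 0.592.

0.592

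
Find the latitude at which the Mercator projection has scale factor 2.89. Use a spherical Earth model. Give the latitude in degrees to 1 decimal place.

69.8°

Mercator scale is k = sec φ = 1/cos φ.
1/cos φ = 2.89  ⇒  cos φ = 0.3460  ⇒  φ = arccos(0.3460) ≈ 69.8°.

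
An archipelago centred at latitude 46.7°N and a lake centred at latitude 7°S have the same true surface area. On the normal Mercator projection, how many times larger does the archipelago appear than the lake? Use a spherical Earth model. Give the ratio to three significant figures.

2.09

Mercator areal scale is sec²φ.
At 46.7°: sec²(46.7°) = 1/0.6858² = 2.126.
At 7°: sec²(7°) = 1/0.9925² = 1.015.
Ratio = 2.126/1.015 = cos²(7°)/cos²(46.7°) ≈ 2.09.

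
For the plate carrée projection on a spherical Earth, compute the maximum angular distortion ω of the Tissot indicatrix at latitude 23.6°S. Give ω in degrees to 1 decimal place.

Plate carrée maps x = Rλ, y = Rφ. The meridian scale is h = 1 and the parallel scale is k = 1/cos φ = sec φ.
At 23.6°: h = 1.000, k = 1.091; principal scales a = 1.091, b = 1.000.
sin(ω/2) = (a − b)/(a + b) = 0.09127/2.091 = 0.04364, so ω = 2 arcsin(0.04364) ≈ 5.0°.

5.0°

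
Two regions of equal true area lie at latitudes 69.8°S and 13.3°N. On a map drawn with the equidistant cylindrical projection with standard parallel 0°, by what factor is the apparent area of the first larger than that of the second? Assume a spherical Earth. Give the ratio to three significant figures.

2.82

For the equirectangular projection with φ₀ = 0 (plate carrée), h = 1 along meridians and k = sec φ along parallels.
Areal scale at 69.8°: h·k = 1.000 × 2.896 = 2.896.
Areal scale at 13.3°: h·k = 1.000 × 1.028 = 1.028.
Ratio = 2.896/1.028 ≈ 2.82.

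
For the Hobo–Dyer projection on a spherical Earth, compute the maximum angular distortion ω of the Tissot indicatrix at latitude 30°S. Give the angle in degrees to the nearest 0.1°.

10.0°

The Hobo–Dyer projection is cylindrical equal-area with φ₀ = 37.5°. For cylindrical equal-area with standard parallel φ₀, h = cos φ / cos φ₀ and k = cos φ₀ / cos φ, so h·k = 1.
At 30°: h = 1.092, k = 0.9161; principal scales a = 1.092, b = 0.9161.
sin(ω/2) = (a − b)/(a + b) = 0.1755/2.008 = 0.08742, so ω = 2 arcsin(0.08742) ≈ 10.0°.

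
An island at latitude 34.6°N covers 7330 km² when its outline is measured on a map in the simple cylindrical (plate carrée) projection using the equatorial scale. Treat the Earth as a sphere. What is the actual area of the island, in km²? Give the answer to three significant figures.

6030 km²

In the plate carrée (x = Rλ, y = Rφ), meridians are true-scale (h = 1) and parallels are stretched by k = sec φ.
Areal scale = h·k = 1 × sec φ; at 34.6°, h = 1.000, k = 1.215, so h·k = 1.215.
True area = apparent / (areal scale) = 7330 / 1.215 ≈ 6030 km².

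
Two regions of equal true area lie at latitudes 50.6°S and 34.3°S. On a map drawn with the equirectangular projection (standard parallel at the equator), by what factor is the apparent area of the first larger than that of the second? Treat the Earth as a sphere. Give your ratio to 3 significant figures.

1.30

Plate carrée maps x = Rλ, y = Rφ. The meridian scale is h = 1 and the parallel scale is k = 1/cos φ = sec φ.
Areal scale at 50.6°: h·k = 1.000 × 1.575 = 1.575.
Areal scale at 34.3°: h·k = 1.000 × 1.211 = 1.211.
Ratio = 1.575/1.211 ≈ 1.30.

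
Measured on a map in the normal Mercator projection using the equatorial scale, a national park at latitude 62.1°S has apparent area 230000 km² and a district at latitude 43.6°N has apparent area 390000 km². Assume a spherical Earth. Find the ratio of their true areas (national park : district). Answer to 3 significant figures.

0.246

Since Mercator area scale is 1/cos²φ, the true area equals the apparent area multiplied by cos²φ.
True area of national park: 230000 × cos²(62.1°) = 230000 × 0.2190 = 50360 km².
True area of district: 390000 × cos²(43.6°) = 390000 × 0.5244 = 204500 km².
Ratio = 50360 / 204500 ≈ 0.246.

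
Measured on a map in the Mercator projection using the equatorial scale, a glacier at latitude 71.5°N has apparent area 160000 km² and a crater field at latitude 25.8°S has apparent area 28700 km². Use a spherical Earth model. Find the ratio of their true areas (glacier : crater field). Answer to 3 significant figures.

Since Mercator area scale is 1/cos²φ, the true area equals the apparent area multiplied by cos²φ.
True area of glacier: 160000 × cos²(71.5°) = 160000 × 0.1007 = 16110 km².
True area of crater field: 28700 × cos²(25.8°) = 28700 × 0.8106 = 23260 km².
Ratio = 16110 / 23260 ≈ 0.692.

0.692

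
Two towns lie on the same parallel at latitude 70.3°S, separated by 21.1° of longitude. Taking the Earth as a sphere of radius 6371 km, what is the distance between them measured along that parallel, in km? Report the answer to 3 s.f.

Arc length along a parallel = R cos φ · Δλ (with Δλ in radians).
= 6371 × cos 70.3° × (21.1° × π/180) = 6371 × 0.3371 × 0.3683 ≈ 791 km.

791 km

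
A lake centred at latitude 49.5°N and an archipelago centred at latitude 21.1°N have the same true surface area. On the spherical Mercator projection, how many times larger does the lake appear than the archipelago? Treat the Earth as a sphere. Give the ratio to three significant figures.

Mercator is conformal with k = sec φ, so areal scale = k² = sec²φ.
At 49.5°: sec²(49.5°) = 1/0.6494² = 2.371.
At 21.1°: sec²(21.1°) = 1/0.9330² = 1.149.
Ratio = 2.371/1.149 = cos²(21.1°)/cos²(49.5°) ≈ 2.06.

2.06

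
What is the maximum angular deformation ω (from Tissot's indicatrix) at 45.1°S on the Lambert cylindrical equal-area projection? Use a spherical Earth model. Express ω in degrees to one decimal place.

The Lambert cylindrical equal-area projection is the cylindrical equal-area projection with its standard parallel at the equator (φ₀ = 0). Cylindrical equal-area (φ₀ = 0°): h = cos φ / cos 0° along meridians, k = cos 0° / cos φ along parallels; h·k = 1.
At 45.1°: h = 0.7059, k = 1.417; principal scales a = 1.417, b = 0.7059.
sin(ω/2) = (a − b)/(a + b) = 0.7108/2.123 = 0.3349, so ω = 2 arcsin(0.3349) ≈ 39.1°.

39.1°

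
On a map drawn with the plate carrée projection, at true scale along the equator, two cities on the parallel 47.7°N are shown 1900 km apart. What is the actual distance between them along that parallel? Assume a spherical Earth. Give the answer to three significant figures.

1280 km

In the plate carrée (x = Rλ, y = Rφ), meridians are true-scale (h = 1) and parallels are stretched by k = sec φ.
Along the parallel at 47.7°, map distances are exaggerated by k = sec 47.7° = 1.486.
True distance = 1900 / 1.486 = 1900 × cos 47.7° ≈ 1280 km.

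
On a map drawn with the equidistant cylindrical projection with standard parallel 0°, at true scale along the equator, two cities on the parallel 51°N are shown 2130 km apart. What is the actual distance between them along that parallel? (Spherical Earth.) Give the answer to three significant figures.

1340 km

For the equirectangular projection with φ₀ = 0 (plate carrée), h = 1 along meridians and k = sec φ along parallels.
Along the parallel at 51°, map distances are exaggerated by k = sec 51° = 1.589.
True distance = 2130 / 1.589 = 2130 × cos 51° ≈ 1340 km.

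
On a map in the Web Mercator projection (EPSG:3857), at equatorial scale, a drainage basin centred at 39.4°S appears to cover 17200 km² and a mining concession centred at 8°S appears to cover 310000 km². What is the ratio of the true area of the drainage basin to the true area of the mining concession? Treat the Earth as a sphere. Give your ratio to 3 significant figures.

On Mercator the areal scale is sec²φ, so true area = apparent × cos²φ.
True area of drainage basin: 17200 × cos²(39.4°) = 17200 × 0.5971 = 10270 km².
True area of mining concession: 310000 × cos²(8°) = 310000 × 0.9806 = 304000 km².
Ratio = 10270 / 304000 ≈ 0.0338.

0.0338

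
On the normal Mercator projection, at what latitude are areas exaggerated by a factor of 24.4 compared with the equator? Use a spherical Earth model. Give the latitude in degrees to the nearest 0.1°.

78.3°

Mercator areal scale is sec²φ.
sec²φ = 24.4  ⇒  cos²φ = 0.04098  ⇒  cos φ = 0.2024.
φ = arccos(0.2024) ≈ 78.3°.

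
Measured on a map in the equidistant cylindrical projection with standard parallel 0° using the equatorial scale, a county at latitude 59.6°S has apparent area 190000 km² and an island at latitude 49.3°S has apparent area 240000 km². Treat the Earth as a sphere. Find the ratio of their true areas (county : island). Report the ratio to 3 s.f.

0.614

Plate carrée has h = 1 and k = sec φ, giving areal scale sec φ; true area = (apparent area) · cos φ.
True area of county: 190000 × cos(59.6°) = 190000 × 0.5060 = 96150 km².
True area of island: 240000 × cos(49.3°) = 240000 × 0.6521 = 156500 km².
Ratio = 96150 / 156500 ≈ 0.614.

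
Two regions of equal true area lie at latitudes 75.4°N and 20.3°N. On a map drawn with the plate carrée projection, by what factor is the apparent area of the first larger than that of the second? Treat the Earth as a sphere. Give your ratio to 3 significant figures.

3.72

In the plate carrée (x = Rλ, y = Rφ), meridians are true-scale (h = 1) and parallels are stretched by k = sec φ.
Areal scale at 75.4°: h·k = 1.000 × 3.967 = 3.967.
Areal scale at 20.3°: h·k = 1.000 × 1.066 = 1.066.
Ratio = 3.967/1.066 ≈ 3.72.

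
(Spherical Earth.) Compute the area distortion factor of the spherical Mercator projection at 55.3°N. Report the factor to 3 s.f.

3.09

For Mercator, h = k = sec φ (a conformal cylindrical projection has a single point scale, 1/cos φ).
Areal scale = k² = sec²φ = 1/cos²(55.3°) = 1/0.5693² = 3.086.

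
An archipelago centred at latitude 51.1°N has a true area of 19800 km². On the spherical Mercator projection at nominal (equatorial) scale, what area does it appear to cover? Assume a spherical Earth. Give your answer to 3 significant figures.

50200 km²

Mercator is conformal, so the point scale is isotropic: h = k = sec φ = 1/cos φ.
Areal scale = k² = sec²φ = 1/cos²(51.1°) = 1/0.6280² = 2.536.
Apparent area = 19800 × 2.536 ≈ 50200 km².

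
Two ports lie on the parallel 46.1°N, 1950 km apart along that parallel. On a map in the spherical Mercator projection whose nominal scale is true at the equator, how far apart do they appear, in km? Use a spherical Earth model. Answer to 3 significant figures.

For Mercator, h = k = sec φ (a conformal cylindrical projection has a single point scale, 1/cos φ).
Along the parallel, k = sec 46.1° = 1/0.6934 = 1.442.
Map distance = 1950 × 1.442 ≈ 2810 km.

2810 km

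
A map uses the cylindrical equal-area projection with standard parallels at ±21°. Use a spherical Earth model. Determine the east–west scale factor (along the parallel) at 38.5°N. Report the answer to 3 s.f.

For cylindrical equal-area with standard parallel φ₀, h = cos φ / cos φ₀ and k = cos φ₀ / cos φ, so h·k = 1.
k = cos 21° / cos 38.5° = 0.9336/0.7826 = 1.193.

1.19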